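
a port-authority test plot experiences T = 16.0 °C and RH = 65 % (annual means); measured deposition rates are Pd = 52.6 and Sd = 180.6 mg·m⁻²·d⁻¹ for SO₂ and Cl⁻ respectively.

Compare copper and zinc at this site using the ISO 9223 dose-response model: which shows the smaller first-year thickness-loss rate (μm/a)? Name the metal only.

copper

copper: temperature factor f = -0.080·(6.0) = -0.4800
  SO₂ term: 0.0053·52.6^0.26·exp(0.059·65-0.4800) = 0.4254
  Cl⁻ term: 0.01025·180.6^0.27·exp(0.036·65+0.049·16.0) = 0.9479
  sum: 0.4254 + 0.9479 → r_corr = 1.373 μm/a
zinc: T>10 °C ⇒ hinge -0.071·(16.0−10) = -0.4260
  Pd branch = 0.0129·Pd^0.44·e^(0.046·RH+f) = 0.958 μm/a
  Sd branch = 0.0175·Sd^0.57·e^(0.008·RH+0.085·T) = 2.217 μm/a
  r_corr = 0.958 + 2.217 = 3.175 μm/a
Ordering by μm/a: zinc (3.18) > copper (1.37)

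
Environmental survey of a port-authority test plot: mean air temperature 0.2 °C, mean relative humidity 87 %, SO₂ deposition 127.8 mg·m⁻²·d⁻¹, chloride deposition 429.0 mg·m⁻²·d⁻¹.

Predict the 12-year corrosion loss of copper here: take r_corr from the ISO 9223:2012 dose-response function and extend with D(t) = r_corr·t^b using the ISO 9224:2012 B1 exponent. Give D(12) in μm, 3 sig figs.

copper: f(T) = +0.126·(T−10) [T≤10 °C] = -1.2348
  Pd branch = 0.0053·Pd^0.26·e^(0.059·RH+f) = 0.9224 μm/a
  Cl⁻ term: 0.01025·429.0^0.27·exp(0.036·87+0.049·0.2) = 1.219
  r_corr = 0.9224 + 1.219 = 2.141 μm/a
Power-law: D(12) = r_corr · 12^0.667
  D(12) = 2.141 × 12^0.667 = 2.141 × 5.246 = 11.23 μm

D(12) = 11.2 μm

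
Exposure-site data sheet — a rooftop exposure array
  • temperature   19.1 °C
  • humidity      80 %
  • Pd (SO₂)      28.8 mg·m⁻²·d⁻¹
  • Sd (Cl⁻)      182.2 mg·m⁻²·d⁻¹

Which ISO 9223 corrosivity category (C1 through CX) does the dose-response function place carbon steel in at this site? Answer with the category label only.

carbon steel: temperature factor f = -0.054·(9.1) = -0.4914
  Pd branch = 1.77·Pd^0.52·e^(0.02·RH+f) = 30.78 μm/a
  Sd branch = 0.102·Sd^0.62·e^(0.033·RH+0.04·T) = 77.35 μm/a
  r_corr = 30.78 + 77.35 = 108.1 μm/a
108 μm/a falls in (80, 200] for carbon steel → category C5

C5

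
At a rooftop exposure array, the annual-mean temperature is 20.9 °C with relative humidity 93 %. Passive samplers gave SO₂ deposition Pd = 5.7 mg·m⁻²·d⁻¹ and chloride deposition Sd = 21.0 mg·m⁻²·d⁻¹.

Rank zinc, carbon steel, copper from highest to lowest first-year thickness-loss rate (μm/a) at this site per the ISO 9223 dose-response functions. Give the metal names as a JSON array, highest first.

["carbon steel", "copper", "zinc"]

zinc: temperature factor f = -0.071·(10.9) = -0.7739
  SO₂ term: 0.0129·5.7^0.44·exp(0.046·93-0.7739) = 0.9225
  Cl⁻ term: 0.0175·21.0^0.57·exp(0.008·93+0.085·20.9) = 1.234
  sum: 0.9225 + 1.234 → r_corr = 2.157 μm/a
carbon steel: temperature factor f = -0.054·(10.9) = -0.5886
  Pd branch = 1.77·Pd^0.52·e^(0.02·RH+f) = 15.6 μm/a
  Sd branch = 0.102·Sd^0.62·e^(0.033·RH+0.04·T) = 33.44 μm/a
  r_corr = 15.6 + 33.44 = 49.04 μm/a
copper: T>10 °C ⇒ hinge -0.080·(20.9−10) = -0.8720
  SO₂ term: 0.0053·5.7^0.26·exp(0.059·93-0.8720) = 0.8415
  Cl⁻ term: 0.01025·21.0^0.27·exp(0.036·93+0.049·20.9) = 1.847
  r_corr = 0.8415 + 1.847 = 2.689 μm/a
Ordering by μm/a: carbon steel (49) > copper (2.69) > zinc (2.16)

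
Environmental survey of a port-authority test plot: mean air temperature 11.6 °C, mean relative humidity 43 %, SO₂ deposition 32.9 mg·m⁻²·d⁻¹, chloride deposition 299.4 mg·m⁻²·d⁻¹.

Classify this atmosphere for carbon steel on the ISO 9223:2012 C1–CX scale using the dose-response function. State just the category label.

C3

carbon steel: T>10 °C ⇒ hinge -0.054·(11.6−10) = -0.0864
  SO₂ term: 1.77·32.9^0.52·exp(0.02·43-0.0864) = 23.6
  Sd branch = 0.102·Sd^0.62·e^(0.033·RH+0.04·T) = 23 μm/a
  sum: 23.6 + 23 → r_corr = 46.59 μm/a
46.6 μm/a falls in (25, 50] for carbon steel → category C3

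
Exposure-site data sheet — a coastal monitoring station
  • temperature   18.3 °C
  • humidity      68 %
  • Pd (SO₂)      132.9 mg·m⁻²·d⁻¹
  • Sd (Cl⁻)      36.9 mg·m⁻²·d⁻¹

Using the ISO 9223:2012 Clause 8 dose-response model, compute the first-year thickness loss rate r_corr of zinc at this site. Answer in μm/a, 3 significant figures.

zinc: temperature factor f = -0.071·(8.3) = -0.5893
  sulphur-dioxide contribution → 1.404 μm/a
  chloride contribution → 1.117 μm/a
  total first-year rate 2.521 μm/a

r_corr = 2.52 μm/a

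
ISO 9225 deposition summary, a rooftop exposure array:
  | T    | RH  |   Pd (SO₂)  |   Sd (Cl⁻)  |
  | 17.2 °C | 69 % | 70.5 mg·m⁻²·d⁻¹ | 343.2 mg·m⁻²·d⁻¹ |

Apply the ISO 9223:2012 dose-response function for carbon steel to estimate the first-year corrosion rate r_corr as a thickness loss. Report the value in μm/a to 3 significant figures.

r_corr = 117 μm/a

carbon steel: f(T) = -0.054·(T−10) [T>10 °C] = -0.3888
  Pd branch = 1.77·Pd^0.52·e^(0.02·RH+f) = 43.6 μm/a
  Sd branch = 0.102·Sd^0.62·e^(0.033·RH+0.04·T) = 73.85 μm/a
  r_corr = 43.6 + 73.85 = 117.4 μm/a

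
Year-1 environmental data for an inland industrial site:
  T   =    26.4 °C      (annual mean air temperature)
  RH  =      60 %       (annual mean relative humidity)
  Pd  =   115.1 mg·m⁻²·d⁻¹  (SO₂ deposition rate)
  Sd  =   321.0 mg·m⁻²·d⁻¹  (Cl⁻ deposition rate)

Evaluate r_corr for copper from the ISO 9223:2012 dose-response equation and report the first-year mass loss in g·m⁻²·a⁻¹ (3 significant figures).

r_corr = 15.3 g·m⁻²·a⁻¹

copper: T>10 °C ⇒ hinge -0.080·(26.4−10) = -1.3120
  Pd branch = 0.0053·Pd^0.26·e^(0.059·RH+f) = 0.169 μm/a
  Sd branch = 0.01025·Sd^0.27·e^(0.036·RH+0.049·T) = 1.539 μm/a
  r_corr = 0.169 + 1.539 = 1.708 μm/a
Convert to mass loss: 1.708 μm/a × 8.96 g/cm³ = 15.31 g·m⁻²·a⁻¹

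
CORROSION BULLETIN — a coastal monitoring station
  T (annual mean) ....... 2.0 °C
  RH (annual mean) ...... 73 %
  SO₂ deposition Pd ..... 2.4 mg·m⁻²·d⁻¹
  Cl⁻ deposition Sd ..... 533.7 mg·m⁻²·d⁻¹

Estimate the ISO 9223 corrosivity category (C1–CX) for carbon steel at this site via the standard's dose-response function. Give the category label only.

C4

carbon steel: T≤10 °C ⇒ hinge +0.150·(2.0−10) = -1.2000
  Pd branch = 1.77·Pd^0.52·e^(0.02·RH+f) = 3.619 μm/a
  Sd branch = 0.102·Sd^0.62·e^(0.033·RH+0.04·T) = 60.32 μm/a
  r_corr = 3.619 + 60.32 = 63.94 μm/a
Category bounds: 50…80 μm/a bracket r_corr ⇒ C4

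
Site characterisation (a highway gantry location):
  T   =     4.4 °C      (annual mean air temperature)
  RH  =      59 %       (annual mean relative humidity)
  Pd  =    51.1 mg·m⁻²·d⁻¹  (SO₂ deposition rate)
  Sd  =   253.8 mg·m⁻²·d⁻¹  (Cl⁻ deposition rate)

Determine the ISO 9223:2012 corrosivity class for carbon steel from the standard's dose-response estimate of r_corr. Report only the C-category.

C3

carbon steel: f(T) = +0.150·(T−10) [T≤10 °C] = -0.8400
  Pd branch = 1.77·Pd^0.52·e^(0.02·RH+f) = 19.23 μm/a
  Cl⁻ term: 0.102·253.8^0.62·exp(0.033·59+0.04·4.4) = 26.39
  r_corr = 19.23 + 26.39 = 45.62 μm/a
45.6 μm/a falls in (25, 50] for carbon steel → category C3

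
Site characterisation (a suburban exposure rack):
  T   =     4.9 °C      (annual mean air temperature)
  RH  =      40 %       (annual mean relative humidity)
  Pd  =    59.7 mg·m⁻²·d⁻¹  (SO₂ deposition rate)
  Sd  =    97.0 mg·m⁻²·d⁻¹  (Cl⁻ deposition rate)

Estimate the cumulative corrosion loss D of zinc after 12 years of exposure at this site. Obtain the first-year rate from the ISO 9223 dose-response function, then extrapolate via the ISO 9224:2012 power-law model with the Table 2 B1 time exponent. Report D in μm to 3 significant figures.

zinc: temperature factor f = +0.038·(-5.1) = -0.1938
  sulphur-dioxide contribution → 0.4045 μm/a
  chloride contribution → 0.4959 μm/a
  total first-year rate 0.9004 μm/a
Long-term exponent b (ISO 9224 Table 2, B1) = 0.813
  D(12) = 0.9004 × 12^0.813 = 0.9004 × 7.54 = 6.789 μm

D(12) = 6.79 μm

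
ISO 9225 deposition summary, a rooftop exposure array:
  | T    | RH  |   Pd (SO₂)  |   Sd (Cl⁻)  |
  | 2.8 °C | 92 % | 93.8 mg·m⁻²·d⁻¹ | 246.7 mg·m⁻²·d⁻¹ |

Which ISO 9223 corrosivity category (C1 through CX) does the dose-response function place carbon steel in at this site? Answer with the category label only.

carbon steel: f(T) = +0.150·(T−10) [T≤10 °C] = -1.0800
  sulphur-dioxide contribution → 40.14 μm/a
  chloride contribution → 72.26 μm/a
  ⇒ r_corr(carbon steel) = 112.4 μm/a
112 μm/a falls in (80, 200] for carbon steel → category C5

C5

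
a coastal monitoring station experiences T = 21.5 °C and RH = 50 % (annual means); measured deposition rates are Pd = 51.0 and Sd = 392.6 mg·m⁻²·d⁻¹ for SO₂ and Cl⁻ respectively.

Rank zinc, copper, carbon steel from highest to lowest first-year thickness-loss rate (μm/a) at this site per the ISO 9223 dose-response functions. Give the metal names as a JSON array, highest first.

["carbon steel", "zinc", "copper"]

zinc: temperature factor f = -0.071·(11.5) = -0.8165
  SO₂ term: 0.0129·51.0^0.44·exp(0.046·50-0.8165) = 0.3208
  Sd branch = 0.0175·Sd^0.57·e^(0.008·RH+0.085·T) = 4.886 μm/a
  r_corr = 0.3208 + 4.886 = 5.207 μm/a
copper: temperature factor f = -0.080·(11.5) = -0.9200
  SO₂ term: 0.0053·51.0^0.26·exp(0.059·50-0.9200) = 0.1122
  Cl⁻ term: 0.01025·392.6^0.27·exp(0.036·50+0.049·21.5) = 0.892
  r_corr = 0.1122 + 0.892 = 1.004 μm/a
carbon steel: T>10 °C ⇒ hinge -0.054·(21.5−10) = -0.6210
  SO₂ term: 1.77·51.0^0.52·exp(0.02·50-0.6210) = 19.98
  Sd branch = 0.102·Sd^0.62·e^(0.033·RH+0.04·T) = 50.92 μm/a
  r_corr = 19.98 + 50.92 = 70.9 μm/a
Ordering by μm/a: carbon steel (70.9) > zinc (5.21) > copper (1)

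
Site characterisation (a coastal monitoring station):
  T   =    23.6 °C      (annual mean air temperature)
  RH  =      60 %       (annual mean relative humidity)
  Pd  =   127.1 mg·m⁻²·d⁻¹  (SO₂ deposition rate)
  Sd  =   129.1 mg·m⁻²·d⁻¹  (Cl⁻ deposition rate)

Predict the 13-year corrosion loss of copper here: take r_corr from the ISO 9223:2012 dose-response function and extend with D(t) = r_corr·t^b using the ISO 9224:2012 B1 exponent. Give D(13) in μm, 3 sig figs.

copper: T>10 °C ⇒ hinge -0.080·(23.6−10) = -1.0880
  Pd branch = 0.0053·Pd^0.26·e^(0.059·RH+f) = 0.2169 μm/a
  Cl⁻ term: 0.01025·129.1^0.27·exp(0.036·60+0.049·23.6) = 1.049
  r_corr = 0.2169 + 1.049 = 1.266 μm/a
Power-law: D(13) = r_corr · 13^0.667
  D(13) = 1.266 × 13^0.667 = 1.266 × 5.534 = 7.007 μm

D(13) = 7.01 μm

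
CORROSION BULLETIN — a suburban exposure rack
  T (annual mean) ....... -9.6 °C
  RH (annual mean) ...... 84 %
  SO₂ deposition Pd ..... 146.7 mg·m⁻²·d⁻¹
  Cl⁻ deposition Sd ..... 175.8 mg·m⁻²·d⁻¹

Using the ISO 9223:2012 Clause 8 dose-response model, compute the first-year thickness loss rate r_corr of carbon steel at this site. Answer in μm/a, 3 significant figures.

r_corr = 34.1 μm/a

carbon steel: temperature factor f = +0.150·(-19.6) = -2.9400
  Pd branch = 1.77·Pd^0.52·e^(0.02·RH+f) = 6.719 μm/a
  Cl⁻ term: 0.102·175.8^0.62·exp(0.033·84+0.04·-9.6) = 27.39
  r_corr = 6.719 + 27.39 = 34.11 μm/a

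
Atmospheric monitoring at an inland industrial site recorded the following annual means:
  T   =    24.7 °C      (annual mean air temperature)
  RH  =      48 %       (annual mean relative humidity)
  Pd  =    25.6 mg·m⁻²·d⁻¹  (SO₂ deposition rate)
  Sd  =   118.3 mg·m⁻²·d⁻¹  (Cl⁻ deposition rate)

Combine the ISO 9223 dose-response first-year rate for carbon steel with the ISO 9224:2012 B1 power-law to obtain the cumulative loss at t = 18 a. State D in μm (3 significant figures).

carbon steel: f(T) = -0.054·(T−10) [T>10 °C] = -0.7938
  SO₂ term: 1.77·25.6^0.52·exp(0.02·48-0.7938) = 11.28
  Cl⁻ term: 0.102·118.3^0.62·exp(0.033·48+0.04·24.7) = 25.75
  r_corr = 11.28 + 25.75 = 37.04 μm/a
Power-law: D(18) = r_corr · 18^0.523
  D(18) = 37.04 × 18^0.523 = 37.04 × 4.534 = 167.9 μm

D(18) = 168 μm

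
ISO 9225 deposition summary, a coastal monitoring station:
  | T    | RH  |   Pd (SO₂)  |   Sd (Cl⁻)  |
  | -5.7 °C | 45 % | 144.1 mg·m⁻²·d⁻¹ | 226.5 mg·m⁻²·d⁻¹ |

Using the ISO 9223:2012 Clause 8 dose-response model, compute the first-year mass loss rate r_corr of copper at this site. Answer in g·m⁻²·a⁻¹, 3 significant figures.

copper: f(T) = +0.126·(T−10) [T≤10 °C] = -1.9782
  sulphur-dioxide contribution → 0.03797 μm/a
  chloride contribution → 0.1694 μm/a
  total first-year rate 0.2073 μm/a
Convert to mass loss: 0.2073 μm/a × 8.96 g/cm³ = 1.858 g·m⁻²·a⁻¹

r_corr = 1.86 g·m⁻²·a⁻¹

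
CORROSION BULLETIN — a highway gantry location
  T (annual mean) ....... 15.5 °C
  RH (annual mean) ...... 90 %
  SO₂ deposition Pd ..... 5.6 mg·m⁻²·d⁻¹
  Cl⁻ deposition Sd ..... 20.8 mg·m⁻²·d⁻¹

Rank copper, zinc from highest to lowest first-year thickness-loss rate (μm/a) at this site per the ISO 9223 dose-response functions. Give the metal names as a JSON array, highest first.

["copper", "zinc"]

copper: temperature factor f = -0.080·(5.5) = -0.4400
  sulphur-dioxide contribution → 1.081 μm/a
  chloride contribution → 1.269 μm/a
  total first-year rate 2.35 μm/a
zinc: f(T) = -0.071·(T−10) [T>10 °C] = -0.3905
  sulphur-dioxide contribution → 1.17 μm/a
  chloride contribution → 0.7572 μm/a
  total first-year rate 1.927 μm/a
Ordering by μm/a: copper (2.35) > zinc (1.93)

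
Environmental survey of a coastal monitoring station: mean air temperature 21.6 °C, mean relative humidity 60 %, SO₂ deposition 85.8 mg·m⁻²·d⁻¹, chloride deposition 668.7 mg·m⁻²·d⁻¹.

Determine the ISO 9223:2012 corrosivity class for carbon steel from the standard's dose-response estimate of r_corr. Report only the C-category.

C5

carbon steel: f(T) = -0.054·(T−10) [T>10 °C] = -0.6264
  SO₂ term: 1.77·85.8^0.52·exp(0.02·60-0.6264) = 31.81
  Sd branch = 0.102·Sd^0.62·e^(0.033·RH+0.04·T) = 98.94 μm/a
  sum: 31.81 + 98.94 → r_corr = 130.7 μm/a
ISO 9223 Table 2 (carbon steel): 80 < 131 ≤ 200 μm/a ⇒ C5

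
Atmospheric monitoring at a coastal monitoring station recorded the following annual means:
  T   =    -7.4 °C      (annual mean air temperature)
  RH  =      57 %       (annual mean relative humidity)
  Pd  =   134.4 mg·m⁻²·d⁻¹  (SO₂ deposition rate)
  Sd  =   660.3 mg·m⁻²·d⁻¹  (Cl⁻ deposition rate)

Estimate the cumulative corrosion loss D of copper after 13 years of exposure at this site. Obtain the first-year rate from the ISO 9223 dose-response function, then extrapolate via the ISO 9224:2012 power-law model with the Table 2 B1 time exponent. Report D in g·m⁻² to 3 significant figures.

copper: T≤10 °C ⇒ hinge +0.126·(-7.4−10) = -2.1924
  Pd branch = 0.0053·Pd^0.26·e^(0.059·RH+f) = 0.0611 μm/a
  Cl⁻ term: 0.01025·660.3^0.27·exp(0.036·57+0.049·-7.4) = 0.3204
  sum: 0.0611 + 0.3204 → r_corr = 0.3815 μm/a
Power-law: D(13) = r_corr · 13^0.667
  D(13) = 0.3815 × 13^0.667 = 0.3815 × 5.534 = 2.111 μm
  Mass loss = 2.111 μm × 8.96 g/cm³ = 18.92 g·m⁻²

D(13) = 18.9 g·m⁻²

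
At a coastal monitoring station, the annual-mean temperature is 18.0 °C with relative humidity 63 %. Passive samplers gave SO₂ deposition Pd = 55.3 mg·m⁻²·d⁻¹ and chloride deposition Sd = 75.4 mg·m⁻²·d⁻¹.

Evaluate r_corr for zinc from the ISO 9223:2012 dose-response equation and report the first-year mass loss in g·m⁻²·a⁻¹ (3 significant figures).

zinc: temperature factor f = -0.071·(8.0) = -0.5680
  Pd branch = 0.0129·Pd^0.44·e^(0.046·RH+f) = 0.775 μm/a
  Sd branch = 0.0175·Sd^0.57·e^(0.008·RH+0.085·T) = 1.572 μm/a
  r_corr = 0.775 + 1.572 = 2.347 μm/a
Convert to mass loss: 2.347 μm/a × 7.14 g/cm³ = 16.76 g·m⁻²·a⁻¹

r_corr = 16.8 g·m⁻²·a⁻¹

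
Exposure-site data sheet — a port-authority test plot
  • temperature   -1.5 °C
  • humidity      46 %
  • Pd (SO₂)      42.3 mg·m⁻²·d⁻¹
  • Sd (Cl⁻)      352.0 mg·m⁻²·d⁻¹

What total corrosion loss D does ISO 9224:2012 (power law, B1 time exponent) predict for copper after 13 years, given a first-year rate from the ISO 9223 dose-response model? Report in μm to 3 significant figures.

copper: T≤10 °C ⇒ hinge +0.126·(-1.5−10) = -1.4490
  Pd branch = 0.0053·Pd^0.26·e^(0.059·RH+f) = 0.04972 μm/a
  Cl⁻ term: 0.01025·352.0^0.27·exp(0.036·46+0.049·-1.5) = 0.243
  r_corr = 0.04972 + 0.243 = 0.2927 μm/a
ISO 9224: D(t) = r_corr · t^b with b = 0.667 (copper, B1)
  D(13) = 0.2927 × 13^0.667 = 0.2927 × 5.534 = 1.62 μm

D(13) = 1.62 μm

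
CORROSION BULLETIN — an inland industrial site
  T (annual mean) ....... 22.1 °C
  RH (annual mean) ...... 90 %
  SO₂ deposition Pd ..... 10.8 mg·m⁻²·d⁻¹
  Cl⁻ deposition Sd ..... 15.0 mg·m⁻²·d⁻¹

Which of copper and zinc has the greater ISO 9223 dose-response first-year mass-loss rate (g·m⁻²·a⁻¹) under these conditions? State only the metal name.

copper

copper: T>10 °C ⇒ hinge -0.080·(22.1−10) = -0.9680
  SO₂ term: 0.0053·10.8^0.26·exp(0.059·90-0.9680) = 0.7563
  Sd branch = 0.01025·Sd^0.27·e^(0.036·RH+0.049·T) = 1.606 μm/a
  r_corr = 0.7563 + 1.606 = 2.362 μm/a
  mass loss = 2.362 μm/a × 8.96 g/cm³ = 21.16 g·m⁻²·a⁻¹
zinc: temperature factor f = -0.071·(12.1) = -0.8591
  SO₂ term: 0.0129·10.8^0.44·exp(0.046·90-0.8591) = 0.9776
  Cl⁻ term: 0.0175·15.0^0.57·exp(0.008·90+0.085·22.1) = 1.101
  sum: 0.9776 + 1.101 → r_corr = 2.079 μm/a
  mass loss = 2.079 μm/a × 7.14 g/cm³ = 14.84 g·m⁻²·a⁻¹
Ordering by g·m⁻²·a⁻¹: copper (21.2) > zinc (14.8)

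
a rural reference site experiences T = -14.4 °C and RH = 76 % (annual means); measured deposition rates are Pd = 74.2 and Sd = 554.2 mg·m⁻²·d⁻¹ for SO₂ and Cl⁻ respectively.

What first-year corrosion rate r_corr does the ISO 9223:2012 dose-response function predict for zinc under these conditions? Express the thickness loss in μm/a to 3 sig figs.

r_corr = 1.47 μm/a

zinc: T≤10 °C ⇒ hinge +0.038·(-14.4−10) = -0.9272
  SO₂ term: 0.0129·74.2^0.44·exp(0.046·76-0.9272) = 1.12
  Cl⁻ term: 0.0175·554.2^0.57·exp(0.008·76+0.085·-14.4) = 0.3463
  r_corr = 1.12 + 0.3463 = 1.466 μm/a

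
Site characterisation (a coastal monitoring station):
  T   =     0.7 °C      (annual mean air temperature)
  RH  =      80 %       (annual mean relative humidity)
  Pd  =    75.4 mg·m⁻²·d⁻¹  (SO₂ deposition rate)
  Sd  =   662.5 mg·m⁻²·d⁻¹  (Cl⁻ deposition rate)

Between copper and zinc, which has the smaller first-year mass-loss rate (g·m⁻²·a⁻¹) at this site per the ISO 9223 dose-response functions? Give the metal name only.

copper

copper: f(T) = +0.126·(T−10) [T≤10 °C] = -1.1718
  Pd branch = 0.0053·Pd^0.26·e^(0.059·RH+f) = 0.5667 μm/a
  Cl⁻ term: 0.01025·662.5^0.27·exp(0.036·80+0.049·0.7) = 1.092
  r_corr = 0.5667 + 1.092 = 1.658 μm/a
  mass loss = 1.658 μm/a × 8.96 g/cm³ = 14.86 g·m⁻²·a⁻¹
zinc: temperature factor f = +0.038·(-9.3) = -0.3534
  Pd branch = 0.0129·Pd^0.44·e^(0.046·RH+f) = 2.406 μm/a
  Cl⁻ term: 0.0175·662.5^0.57·exp(0.008·80+0.085·0.7) = 1.429
  sum: 2.406 + 1.429 → r_corr = 3.835 μm/a
  mass loss = 3.835 μm/a × 7.14 g/cm³ = 27.38 g·m⁻²·a⁻¹
Ordering by g·m⁻²·a⁻¹: zinc (27.4) > copper (14.9)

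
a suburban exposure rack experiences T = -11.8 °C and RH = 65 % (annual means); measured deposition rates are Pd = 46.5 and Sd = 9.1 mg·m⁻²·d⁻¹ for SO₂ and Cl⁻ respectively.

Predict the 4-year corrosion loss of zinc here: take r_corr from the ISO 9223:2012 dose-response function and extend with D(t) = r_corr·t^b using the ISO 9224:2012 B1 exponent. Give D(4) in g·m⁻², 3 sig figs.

zinc: T≤10 °C ⇒ hinge +0.038·(-11.8−10) = -0.8284
  sulphur-dioxide contribution → 0.6068 μm/a
  chloride contribution → 0.03801 μm/a
  total first-year rate 0.6448 μm/a
ISO 9224: D(t) = r_corr · t^b with b = 0.813 (zinc, B1)
  D(4) = 0.6448 × 4^0.813 = 0.6448 × 3.087 = 1.99 μm
  Mass loss = 1.99 μm × 7.14 g/cm³ = 14.21 g·m⁻²

D(4) = 14.2 g·m⁻²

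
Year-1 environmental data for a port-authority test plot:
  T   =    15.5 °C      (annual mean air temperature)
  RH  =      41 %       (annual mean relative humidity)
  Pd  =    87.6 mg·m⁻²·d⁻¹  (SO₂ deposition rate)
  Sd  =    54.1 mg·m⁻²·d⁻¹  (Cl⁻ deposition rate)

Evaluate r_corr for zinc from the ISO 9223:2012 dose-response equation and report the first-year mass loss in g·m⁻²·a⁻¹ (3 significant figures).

r_corr = 9.24 g·m⁻²·a⁻¹

zinc: f(T) = -0.071·(T−10) [T>10 °C] = -0.3905
  SO₂ term: 0.0129·87.6^0.44·exp(0.046·41-0.3905) = 0.4119
  Sd branch = 0.0175·Sd^0.57·e^(0.008·RH+0.085·T) = 0.8823 μm/a
  r_corr = 0.4119 + 0.8823 = 1.294 μm/a
Convert to mass loss: 1.294 μm/a × 7.14 g/cm³ = 9.24 g·m⁻²·a⁻¹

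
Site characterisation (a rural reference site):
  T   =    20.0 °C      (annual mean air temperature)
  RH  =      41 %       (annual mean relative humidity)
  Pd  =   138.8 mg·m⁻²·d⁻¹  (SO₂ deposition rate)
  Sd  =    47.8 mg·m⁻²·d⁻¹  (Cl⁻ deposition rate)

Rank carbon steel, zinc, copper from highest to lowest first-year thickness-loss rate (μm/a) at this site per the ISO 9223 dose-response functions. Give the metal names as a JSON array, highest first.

carbon steel: T>10 °C ⇒ hinge -0.054·(20.0−10) = -0.5400
  Pd branch = 1.77·Pd^0.52·e^(0.02·RH+f) = 30.45 μm/a
  Cl⁻ term: 0.102·47.8^0.62·exp(0.033·41+0.04·20.0) = 9.658
  r_corr = 30.45 + 9.658 = 40.11 μm/a
zinc: f(T) = -0.071·(T−10) [T>10 °C] = -0.7100
  Pd branch = 0.0129·Pd^0.44·e^(0.046·RH+f) = 0.3664 μm/a
  Cl⁻ term: 0.0175·47.8^0.57·exp(0.008·41+0.085·20.0) = 1.205
  r_corr = 0.3664 + 1.205 = 1.572 μm/a
copper: f(T) = -0.080·(T−10) [T>10 °C] = -0.8000
  SO₂ term: 0.0053·138.8^0.26·exp(0.059·41-0.8000) = 0.09648
  Sd branch = 0.01025·Sd^0.27·e^(0.036·RH+0.049·T) = 0.3395 μm/a
  r_corr = 0.09648 + 0.3395 = 0.4359 μm/a
Ordering by μm/a: carbon steel (40.1) > zinc (1.57) > copper (0.436)

["carbon steel", "zinc", "copper"]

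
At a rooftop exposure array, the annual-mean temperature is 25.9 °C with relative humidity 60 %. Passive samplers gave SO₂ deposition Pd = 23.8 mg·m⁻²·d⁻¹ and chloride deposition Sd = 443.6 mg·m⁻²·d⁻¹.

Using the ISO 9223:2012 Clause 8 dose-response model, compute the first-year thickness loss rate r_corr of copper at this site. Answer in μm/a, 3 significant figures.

r_corr = 1.76 μm/a

copper: temperature factor f = -0.080·(15.9) = -1.2720
  SO₂ term: 0.0053·23.8^0.26·exp(0.059·60-1.2720) = 0.1167
  Sd branch = 0.01025·Sd^0.27·e^(0.036·RH+0.049·T) = 1.639 μm/a
  r_corr = 0.1167 + 1.639 = 1.756 μm/a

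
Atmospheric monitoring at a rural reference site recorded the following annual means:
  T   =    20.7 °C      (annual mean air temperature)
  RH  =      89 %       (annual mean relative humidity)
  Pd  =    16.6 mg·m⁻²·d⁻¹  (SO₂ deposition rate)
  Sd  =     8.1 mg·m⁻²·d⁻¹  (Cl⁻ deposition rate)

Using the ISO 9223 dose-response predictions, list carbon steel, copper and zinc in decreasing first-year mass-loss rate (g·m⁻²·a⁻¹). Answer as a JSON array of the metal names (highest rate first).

["carbon steel", "copper", "zinc"]

carbon steel: f(T) = -0.054·(T−10) [T>10 °C] = -0.5778
  sulphur-dioxide contribution → 25.38 μm/a
  chloride contribution → 16.11 μm/a
  ⇒ r_corr(carbon steel) = 41.49 μm/a
  mass loss = 41.49 μm/a × 7.85 g/cm³ = 325.7 g·m⁻²·a⁻¹
copper: temperature factor f = -0.080·(10.7) = -0.8560
  sulphur-dioxide contribution → 0.8917 μm/a
  chloride contribution → 1.225 μm/a
  total first-year rate 2.116 μm/a
  mass loss = 2.116 μm/a × 8.96 g/cm³ = 18.96 g·m⁻²·a⁻¹
zinc: f(T) = -0.071·(T−10) [T>10 °C] = -0.7597
  sulphur-dioxide contribution → 1.246 μm/a
  chloride contribution → 0.6827 μm/a
  ⇒ r_corr(zinc) = 1.929 μm/a
  mass loss = 1.929 μm/a × 7.14 g/cm³ = 13.77 g·m⁻²·a⁻¹
Ordering by g·m⁻²·a⁻¹: carbon steel (326) > copper (19) > zinc (13.8)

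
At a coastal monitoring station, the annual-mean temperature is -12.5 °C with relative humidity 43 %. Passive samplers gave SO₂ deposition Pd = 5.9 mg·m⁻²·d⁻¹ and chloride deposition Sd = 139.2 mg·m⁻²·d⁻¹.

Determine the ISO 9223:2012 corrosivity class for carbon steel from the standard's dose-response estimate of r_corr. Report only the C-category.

carbon steel: f(T) = +0.150·(T−10) [T≤10 °C] = -3.3750
  sulphur-dioxide contribution → 0.3602 μm/a
  chloride contribution → 5.455 μm/a
  total first-year rate 5.815 μm/a
ISO 9223 Table 2 (carbon steel): 1.3 < 5.81 ≤ 25 μm/a ⇒ C2

C2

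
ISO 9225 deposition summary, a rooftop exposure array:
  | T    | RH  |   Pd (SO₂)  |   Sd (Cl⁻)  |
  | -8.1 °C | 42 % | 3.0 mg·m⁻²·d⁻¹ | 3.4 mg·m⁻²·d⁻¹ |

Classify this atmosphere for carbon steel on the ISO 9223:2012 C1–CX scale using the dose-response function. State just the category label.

carbon steel: f(T) = +0.150·(T−10) [T≤10 °C] = -2.7150
  SO₂ term: 1.77·3.0^0.52·exp(0.02·42-2.7150) = 0.4806
  Cl⁻ term: 0.102·3.4^0.62·exp(0.033·42+0.04·-8.1) = 0.63
  sum: 0.4806 + 0.63 → r_corr = 1.111 μm/a
Category bounds: 0…1.3 μm/a bracket r_corr ⇒ C1

C1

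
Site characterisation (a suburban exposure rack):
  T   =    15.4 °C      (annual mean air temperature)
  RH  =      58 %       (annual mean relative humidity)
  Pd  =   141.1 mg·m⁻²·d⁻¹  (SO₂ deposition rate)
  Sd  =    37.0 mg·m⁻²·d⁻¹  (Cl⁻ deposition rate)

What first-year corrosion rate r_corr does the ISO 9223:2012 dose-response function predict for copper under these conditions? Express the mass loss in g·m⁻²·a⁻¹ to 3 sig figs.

r_corr = 7.60 g·m⁻²·a⁻¹

copper: f(T) = -0.080·(T−10) [T>10 °C] = -0.4320
  sulphur-dioxide contribution → 0.3817 μm/a
  chloride contribution → 0.4663 μm/a
  total first-year rate 0.848 μm/a
Convert to mass loss: 0.848 μm/a × 8.96 g/cm³ = 7.598 g·m⁻²·a⁻¹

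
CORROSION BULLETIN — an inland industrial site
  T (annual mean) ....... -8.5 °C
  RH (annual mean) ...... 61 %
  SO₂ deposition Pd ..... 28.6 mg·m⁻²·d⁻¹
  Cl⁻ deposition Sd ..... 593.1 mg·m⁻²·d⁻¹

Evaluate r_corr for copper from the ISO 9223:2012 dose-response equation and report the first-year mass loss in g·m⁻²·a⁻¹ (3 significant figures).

copper: temperature factor f = +0.126·(-18.5) = -2.3310
  sulphur-dioxide contribution → 0.04504 μm/a
  chloride contribution → 0.3406 μm/a
  total first-year rate 0.3857 μm/a
Convert to mass loss: 0.3857 μm/a × 8.96 g/cm³ = 3.456 g·m⁻²·a⁻¹

r_corr = 3.46 g·m⁻²·a⁻¹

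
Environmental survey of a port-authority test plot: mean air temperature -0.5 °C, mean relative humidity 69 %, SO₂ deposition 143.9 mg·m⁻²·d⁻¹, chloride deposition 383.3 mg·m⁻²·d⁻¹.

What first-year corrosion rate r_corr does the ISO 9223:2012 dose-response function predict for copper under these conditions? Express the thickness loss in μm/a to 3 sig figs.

copper: temperature factor f = +0.126·(-10.5) = -1.3230
  Pd branch = 0.0053·Pd^0.26·e^(0.059·RH+f) = 0.3012 μm/a
  Cl⁻ term: 0.01025·383.3^0.27·exp(0.036·69+0.049·-0.5) = 0.5976
  sum: 0.3012 + 0.5976 → r_corr = 0.8988 μm/a

r_corr = 0.899 μm/a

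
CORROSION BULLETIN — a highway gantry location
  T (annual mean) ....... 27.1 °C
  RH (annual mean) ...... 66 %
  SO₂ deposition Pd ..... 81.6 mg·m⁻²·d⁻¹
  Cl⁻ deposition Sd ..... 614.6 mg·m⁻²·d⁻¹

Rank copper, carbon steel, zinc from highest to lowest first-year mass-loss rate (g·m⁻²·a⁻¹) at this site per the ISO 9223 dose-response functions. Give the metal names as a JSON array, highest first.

["carbon steel", "zinc", "copper"]

copper: f(T) = -0.080·(T−10) [T>10 °C] = -1.3680
  Pd branch = 0.0053·Pd^0.26·e^(0.059·RH+f) = 0.2081 μm/a
  Cl⁻ term: 0.01025·614.6^0.27·exp(0.036·66+0.049·27.1) = 2.356
  r_corr = 0.2081 + 2.356 = 2.564 μm/a
  mass loss = 2.564 μm/a × 8.96 g/cm³ = 22.98 g·m⁻²·a⁻¹
carbon steel: T>10 °C ⇒ hinge -0.054·(27.1−10) = -0.9234
  Pd branch = 1.77·Pd^0.52·e^(0.02·RH+f) = 25.96 μm/a
  Sd branch = 0.102·Sd^0.62·e^(0.033·RH+0.04·T) = 142.6 μm/a
  r_corr = 25.96 + 142.6 = 168.6 μm/a
  mass loss = 168.6 μm/a × 7.85 g/cm³ = 1323 g·m⁻²·a⁻¹
zinc: temperature factor f = -0.071·(17.1) = -1.2141
  Pd branch = 0.0129·Pd^0.44·e^(0.046·RH+f) = 0.5533 μm/a
  Sd branch = 0.0175·Sd^0.57·e^(0.008·RH+0.085·T) = 11.54 μm/a
  r_corr = 0.5533 + 11.54 = 12.09 μm/a
  mass loss = 12.09 μm/a × 7.14 g/cm³ = 86.35 g·m⁻²·a⁻¹
Ordering by g·m⁻²·a⁻¹: carbon steel (1320) > zinc (86.4) > copper (23)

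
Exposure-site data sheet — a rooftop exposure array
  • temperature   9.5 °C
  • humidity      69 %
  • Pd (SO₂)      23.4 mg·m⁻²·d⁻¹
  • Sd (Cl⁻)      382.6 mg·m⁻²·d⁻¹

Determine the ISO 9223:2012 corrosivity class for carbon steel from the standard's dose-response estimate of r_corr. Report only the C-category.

C5

carbon steel: T≤10 °C ⇒ hinge +0.150·(9.5−10) = -0.0750
  sulphur-dioxide contribution → 33.63 μm/a
  chloride contribution → 58.05 μm/a
  ⇒ r_corr(carbon steel) = 91.68 μm/a
Category bounds: 80…200 μm/a bracket r_corr ⇒ C5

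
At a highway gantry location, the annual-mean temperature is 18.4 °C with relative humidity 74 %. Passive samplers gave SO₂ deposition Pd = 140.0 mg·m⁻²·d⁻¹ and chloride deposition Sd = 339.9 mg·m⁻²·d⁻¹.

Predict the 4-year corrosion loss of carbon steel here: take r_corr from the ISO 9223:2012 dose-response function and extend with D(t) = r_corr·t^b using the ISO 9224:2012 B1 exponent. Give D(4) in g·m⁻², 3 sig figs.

carbon steel: temperature factor f = -0.054·(8.4) = -0.4536
  sulphur-dioxide contribution → 64.52 μm/a
  chloride contribution → 90.83 μm/a
  ⇒ r_corr(carbon steel) = 155.4 μm/a
Power-law: D(4) = r_corr · 4^0.523
  D(4) = 155.4 × 4^0.523 = 155.4 × 2.065 = 320.8 μm
  Mass loss = 320.8 μm × 7.85 g/cm³ = 2518 g·m⁻²

D(4) = 2.52e+03 g·m⁻²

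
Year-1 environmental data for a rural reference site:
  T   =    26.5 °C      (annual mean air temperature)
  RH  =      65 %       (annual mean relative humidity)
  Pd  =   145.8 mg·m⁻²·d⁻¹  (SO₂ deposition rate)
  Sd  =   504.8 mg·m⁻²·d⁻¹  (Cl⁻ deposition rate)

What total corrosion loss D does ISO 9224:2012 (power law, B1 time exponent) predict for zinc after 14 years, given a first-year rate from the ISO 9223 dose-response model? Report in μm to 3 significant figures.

D(14) = 89.2 μm

zinc: T>10 °C ⇒ hinge -0.071·(26.5−10) = -1.1715
  Pd branch = 0.0129·Pd^0.44·e^(0.046·RH+f) = 0.7119 μm/a
  Sd branch = 0.0175·Sd^0.57·e^(0.008·RH+0.085·T) = 9.725 μm/a
  r_corr = 0.7119 + 9.725 = 10.44 μm/a
ISO 9224: D(t) = r_corr · t^b with b = 0.813 (zinc, B1)
  D(14) = 10.44 × 14^0.813 = 10.44 × 8.547 = 89.2 μm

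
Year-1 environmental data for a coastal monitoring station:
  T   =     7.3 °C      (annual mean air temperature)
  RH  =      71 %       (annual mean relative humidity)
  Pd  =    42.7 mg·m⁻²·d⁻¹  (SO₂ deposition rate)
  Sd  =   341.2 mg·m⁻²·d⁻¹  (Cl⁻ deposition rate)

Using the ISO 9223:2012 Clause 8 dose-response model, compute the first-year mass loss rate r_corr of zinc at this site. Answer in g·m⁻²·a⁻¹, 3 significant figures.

zinc: f(T) = +0.038·(T−10) [T≤10 °C] = -0.1026
  sulphur-dioxide contribution → 1.592 μm/a
  chloride contribution → 1.596 μm/a
  total first-year rate 3.187 μm/a
Convert to mass loss: 3.187 μm/a × 7.14 g/cm³ = 22.76 g·m⁻²·a⁻¹

r_corr = 22.8 g·m⁻²·a⁻¹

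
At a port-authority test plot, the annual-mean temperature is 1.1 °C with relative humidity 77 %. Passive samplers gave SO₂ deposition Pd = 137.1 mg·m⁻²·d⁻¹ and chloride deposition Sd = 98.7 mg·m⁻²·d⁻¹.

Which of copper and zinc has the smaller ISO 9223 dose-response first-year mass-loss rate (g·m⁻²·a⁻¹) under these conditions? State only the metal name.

copper: T≤10 °C ⇒ hinge +0.126·(1.1−10) = -1.1214
  Pd branch = 0.0053·Pd^0.26·e^(0.059·RH+f) = 0.5833 μm/a
  Sd branch = 0.01025·Sd^0.27·e^(0.036·RH+0.049·T) = 0.5977 μm/a
  sum: 0.5833 + 0.5977 → r_corr = 1.181 μm/a
  mass loss = 1.181 μm/a × 8.96 g/cm³ = 10.58 g·m⁻²·a⁻¹
zinc: temperature factor f = +0.038·(-8.9) = -0.3382
  Pd branch = 0.0129·Pd^0.44·e^(0.046·RH+f) = 2.769 μm/a
  Sd branch = 0.0175·Sd^0.57·e^(0.008·RH+0.085·T) = 0.4875 μm/a
  r_corr = 2.769 + 0.4875 = 3.256 μm/a
  mass loss = 3.256 μm/a × 7.14 g/cm³ = 23.25 g·m⁻²·a⁻¹
Ordering by g·m⁻²·a⁻¹: zinc (23.2) > copper (10.6)

copper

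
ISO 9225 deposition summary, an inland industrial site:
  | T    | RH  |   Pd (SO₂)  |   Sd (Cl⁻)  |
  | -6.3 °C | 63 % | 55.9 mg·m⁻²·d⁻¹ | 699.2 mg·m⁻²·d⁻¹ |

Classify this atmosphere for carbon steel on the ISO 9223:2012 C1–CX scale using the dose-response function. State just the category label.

carbon steel: T≤10 °C ⇒ hinge +0.150·(-6.3−10) = -2.4450
  Pd branch = 1.77·Pd^0.52·e^(0.02·RH+f) = 4.385 μm/a
  Sd branch = 0.102·Sd^0.62·e^(0.033·RH+0.04·T) = 36.79 μm/a
  r_corr = 4.385 + 36.79 = 41.17 μm/a
41.2 μm/a falls in (25, 50] for carbon steel → category C3

C3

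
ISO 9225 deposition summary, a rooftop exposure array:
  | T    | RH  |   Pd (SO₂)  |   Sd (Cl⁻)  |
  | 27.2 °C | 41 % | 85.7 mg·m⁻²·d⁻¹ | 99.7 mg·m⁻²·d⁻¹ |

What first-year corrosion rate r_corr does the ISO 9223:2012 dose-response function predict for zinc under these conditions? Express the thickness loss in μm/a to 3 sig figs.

zinc: f(T) = -0.071·(T−10) [T>10 °C] = -1.2212
  Pd branch = 0.0129·Pd^0.44·e^(0.046·RH+f) = 0.1778 μm/a
  Sd branch = 0.0175·Sd^0.57·e^(0.008·RH+0.085·T) = 3.379 μm/a
  sum: 0.1778 + 3.379 → r_corr = 3.557 μm/a

r_corr = 3.56 μm/a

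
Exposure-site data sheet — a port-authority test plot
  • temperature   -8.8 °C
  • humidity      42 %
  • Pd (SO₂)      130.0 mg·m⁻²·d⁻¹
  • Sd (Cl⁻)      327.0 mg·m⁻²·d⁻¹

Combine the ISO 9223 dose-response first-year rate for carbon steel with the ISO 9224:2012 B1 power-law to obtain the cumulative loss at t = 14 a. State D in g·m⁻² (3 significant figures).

carbon steel: temperature factor f = +0.150·(-18.8) = -2.8200
  Pd branch = 1.77·Pd^0.52·e^(0.02·RH+f) = 3.071 μm/a
  Sd branch = 0.102·Sd^0.62·e^(0.033·RH+0.04·T) = 10.39 μm/a
  sum: 3.071 + 10.39 → r_corr = 13.46 μm/a
Long-term exponent b (ISO 9224 Table 2, B1) = 0.523
  D(14) = 13.46 × 14^0.523 = 13.46 × 3.976 = 53.53 μm
  Mass loss = 53.53 μm × 7.85 g/cm³ = 420.2 g·m⁻²

D(14) = 420 g·m⁻²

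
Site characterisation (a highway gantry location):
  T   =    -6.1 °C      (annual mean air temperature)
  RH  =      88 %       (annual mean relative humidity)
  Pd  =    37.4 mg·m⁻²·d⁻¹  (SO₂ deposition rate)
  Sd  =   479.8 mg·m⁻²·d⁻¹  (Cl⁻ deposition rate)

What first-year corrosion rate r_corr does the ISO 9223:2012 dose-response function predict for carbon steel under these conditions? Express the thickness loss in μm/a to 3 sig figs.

carbon steel: f(T) = +0.150·(T−10) [T≤10 °C] = -2.4150
  SO₂ term: 1.77·37.4^0.52·exp(0.02·88-2.4150) = 6.045
  Cl⁻ term: 0.102·479.8^0.62·exp(0.033·88+0.04·-6.1) = 67
  r_corr = 6.045 + 67 = 73.05 μm/a

r_corr = 73.0 μm/a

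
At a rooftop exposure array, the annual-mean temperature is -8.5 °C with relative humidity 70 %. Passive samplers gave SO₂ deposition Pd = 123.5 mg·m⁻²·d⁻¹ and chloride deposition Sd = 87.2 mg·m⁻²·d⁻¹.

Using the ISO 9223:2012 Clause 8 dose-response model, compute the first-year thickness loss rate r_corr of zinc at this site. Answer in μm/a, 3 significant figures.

r_corr = 1.52 μm/a

zinc: T≤10 °C ⇒ hinge +0.038·(-8.5−10) = -0.7030
  Pd branch = 0.0129·Pd^0.44·e^(0.046·RH+f) = 1.331 μm/a
  Cl⁻ term: 0.0175·87.2^0.57·exp(0.008·70+0.085·-8.5) = 0.1899
  r_corr = 1.331 + 0.1899 = 1.52 μm/a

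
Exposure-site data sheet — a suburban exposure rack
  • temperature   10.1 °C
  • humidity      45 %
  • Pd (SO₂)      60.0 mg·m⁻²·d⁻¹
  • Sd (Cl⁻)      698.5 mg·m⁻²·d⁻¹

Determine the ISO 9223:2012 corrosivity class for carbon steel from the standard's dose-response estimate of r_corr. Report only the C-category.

C4

carbon steel: temperature factor f = -0.054·(0.1) = -0.0054
  Pd branch = 1.77·Pd^0.52·e^(0.02·RH+f) = 36.4 μm/a
  Sd branch = 0.102·Sd^0.62·e^(0.033·RH+0.04·T) = 39.12 μm/a
  r_corr = 36.4 + 39.12 = 75.52 μm/a
75.5 μm/a falls in (50, 80] for carbon steel → category C4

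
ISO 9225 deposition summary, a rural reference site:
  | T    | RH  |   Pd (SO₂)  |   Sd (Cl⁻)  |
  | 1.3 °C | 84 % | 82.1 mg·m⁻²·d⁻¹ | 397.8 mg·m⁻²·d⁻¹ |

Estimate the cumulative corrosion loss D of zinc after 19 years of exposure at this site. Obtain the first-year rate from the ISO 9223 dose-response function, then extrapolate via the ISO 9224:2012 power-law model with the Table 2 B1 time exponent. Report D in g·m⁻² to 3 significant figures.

D(19) = 331 g·m⁻²

zinc: T≤10 °C ⇒ hinge +0.038·(1.3−10) = -0.3306
  SO₂ term: 0.0129·82.1^0.44·exp(0.046·84-0.3306) = 3.072
  Cl⁻ term: 0.0175·397.8^0.57·exp(0.008·84+0.085·1.3) = 1.161
  sum: 3.072 + 1.161 → r_corr = 4.233 μm/a
Power-law: D(19) = r_corr · 19^0.813
  D(19) = 4.233 × 19^0.813 = 4.233 × 10.96 = 46.37 μm
  Mass loss = 46.37 μm × 7.14 g/cm³ = 331.1 g·m⁻²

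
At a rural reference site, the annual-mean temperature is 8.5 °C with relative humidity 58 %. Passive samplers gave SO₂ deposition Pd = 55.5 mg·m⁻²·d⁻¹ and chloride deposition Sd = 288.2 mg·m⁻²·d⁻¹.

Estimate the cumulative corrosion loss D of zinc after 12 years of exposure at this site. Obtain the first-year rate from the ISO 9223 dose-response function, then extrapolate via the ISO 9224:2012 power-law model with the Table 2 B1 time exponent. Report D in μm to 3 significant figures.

D(12) = 18.7 μm

zinc: f(T) = +0.038·(T−10) [T≤10 °C] = -0.0570
  SO₂ term: 0.0129·55.5^0.44·exp(0.046·58-0.0570) = 1.028
  Cl⁻ term: 0.0175·288.2^0.57·exp(0.008·58+0.085·8.5) = 1.447
  sum: 1.028 + 1.447 → r_corr = 2.475 μm/a
ISO 9224: D(t) = r_corr · t^b with b = 0.813 (zinc, B1)
  D(12) = 2.475 × 12^0.813 = 2.475 × 7.54 = 18.66 μm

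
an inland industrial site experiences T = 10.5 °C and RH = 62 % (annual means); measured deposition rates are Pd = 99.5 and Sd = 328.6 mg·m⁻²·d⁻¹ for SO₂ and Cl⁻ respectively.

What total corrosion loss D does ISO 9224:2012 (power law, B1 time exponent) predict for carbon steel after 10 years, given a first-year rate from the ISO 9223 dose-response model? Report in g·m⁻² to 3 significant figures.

carbon steel: T>10 °C ⇒ hinge -0.054·(10.5−10) = -0.0270
  Pd branch = 1.77·Pd^0.52·e^(0.02·RH+f) = 65.11 μm/a
  Sd branch = 0.102·Sd^0.62·e^(0.033·RH+0.04·T) = 43.64 μm/a
  r_corr = 65.11 + 43.64 = 108.8 μm/a
ISO 9224: D(t) = r_corr · t^b with b = 0.523 (carbon steel, B1)
  D(10) = 108.8 × 10^0.523 = 108.8 × 3.334 = 362.6 μm
  Mass loss = 362.6 μm × 7.85 g/cm³ = 2846 g·m⁻²

D(10) = 2.85e+03 g·m⁻²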